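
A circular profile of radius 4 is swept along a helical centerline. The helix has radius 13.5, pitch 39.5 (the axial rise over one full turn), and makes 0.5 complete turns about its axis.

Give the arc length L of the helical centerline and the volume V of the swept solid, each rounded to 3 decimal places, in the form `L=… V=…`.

2πR = 2π·13.5 = 84.823002
per-turn = √(84.823002² + 39.5²) = √(7194.9416 + 1560.25) = √8755.1916 = 93.569181
L = 0.5 × 93.569181 = 46.784590
V = π·4² × L = 50.265482 × 46.784590 = 2351.650010

L=46.785 V=2351.650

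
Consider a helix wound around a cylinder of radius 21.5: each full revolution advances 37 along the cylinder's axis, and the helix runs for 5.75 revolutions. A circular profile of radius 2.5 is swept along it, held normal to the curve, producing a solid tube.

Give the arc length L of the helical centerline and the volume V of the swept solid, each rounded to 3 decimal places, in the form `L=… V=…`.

L=805.367 V=15813.353

2πR = 2π·21.5 = 135.088484
per-turn = √(135.088484² + 37²) = √(18248.8985 + 1369) = √19617.8985 = 140.063909
L = 5.75 × 140.063909 = 805.367475
V = π·2.5² × L = 19.634954 × 805.367475 = 15813.353401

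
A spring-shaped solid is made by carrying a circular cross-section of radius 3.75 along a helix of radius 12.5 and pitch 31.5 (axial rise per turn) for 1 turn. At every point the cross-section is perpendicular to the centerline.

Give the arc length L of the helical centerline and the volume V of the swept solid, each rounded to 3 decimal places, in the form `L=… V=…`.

2πR = 2π·12.5 = 78.539816
per-turn = √(78.539816² + 31.5²) = √(6168.5028 + 992.25) = √7160.7528 = 84.621231
L = 1 × 84.621231 = 84.621231
V = π·3.75² × L = 44.178647 × 84.621231 = 3738.451471

L=84.621 V=3738.451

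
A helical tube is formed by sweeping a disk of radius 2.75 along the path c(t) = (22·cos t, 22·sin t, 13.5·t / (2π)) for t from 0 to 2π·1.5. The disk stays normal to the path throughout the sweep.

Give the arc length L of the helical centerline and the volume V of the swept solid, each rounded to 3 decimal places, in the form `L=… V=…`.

L=208.332 V=4949.604

2πR = 2π·22 = 138.230077
per-turn = √(138.230077² + 13.5²) = √(19107.5541 + 182.25) = √19289.8041 = 138.887739
L = 1.5 × 138.887739 = 208.331609
V = π·2.75² × L = 23.758294 × 208.331609 = 4949.603706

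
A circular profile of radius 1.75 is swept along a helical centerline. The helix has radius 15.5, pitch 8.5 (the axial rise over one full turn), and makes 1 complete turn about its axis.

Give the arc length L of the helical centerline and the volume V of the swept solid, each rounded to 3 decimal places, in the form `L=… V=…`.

L=97.760 V=940.558

2πR = 2π·15.5 = 97.389372
per-turn = √(97.389372² + 8.5²) = √(9484.6898 + 72.25) = √9556.9398 = 97.759602
L = 1 × 97.759602 = 97.759602
V = π·1.75² × L = 9.621128 × 97.759602 = 940.557598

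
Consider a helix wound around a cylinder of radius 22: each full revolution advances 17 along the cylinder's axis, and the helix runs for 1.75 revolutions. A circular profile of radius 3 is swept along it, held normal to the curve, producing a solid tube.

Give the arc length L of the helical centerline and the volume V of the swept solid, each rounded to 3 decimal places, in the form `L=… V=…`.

2πR = 2π·22 = 138.230077
per-turn = √(138.230077² + 17²) = √(19107.5541 + 289) = √19396.5541 = 139.271512
L = 1.75 × 139.271512 = 243.725146
V = π·3² × L = 28.274334 × 243.725146 = 6891.166165

L=243.725 V=6891.166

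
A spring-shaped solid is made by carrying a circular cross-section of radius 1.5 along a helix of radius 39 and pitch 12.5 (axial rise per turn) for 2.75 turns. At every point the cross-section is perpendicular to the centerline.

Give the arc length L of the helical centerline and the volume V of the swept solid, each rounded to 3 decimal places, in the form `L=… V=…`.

L=674.748 V=4769.511

2πR = 2π·39 = 245.044227
per-turn = √(245.044227² + 12.5²) = √(60046.6732 + 156.25) = √60202.9232 = 245.362840
L = 2.75 × 245.362840 = 674.747810
V = π·1.5² × L = 7.068583 × 674.747810 = 4769.511214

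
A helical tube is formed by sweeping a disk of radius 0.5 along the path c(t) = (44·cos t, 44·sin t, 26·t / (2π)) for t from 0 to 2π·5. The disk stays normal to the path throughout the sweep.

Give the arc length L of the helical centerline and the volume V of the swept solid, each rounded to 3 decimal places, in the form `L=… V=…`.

2πR = 2π·44 = 276.460154
per-turn = √(276.460154² + 26²) = √(76430.2165 + 676) = √77106.2165 = 277.680061
L = 5 × 277.680061 = 1388.400307
V = π·0.5² × L = 0.785398 × 1388.400307 = 1090.447051

L=1388.400 V=1090.447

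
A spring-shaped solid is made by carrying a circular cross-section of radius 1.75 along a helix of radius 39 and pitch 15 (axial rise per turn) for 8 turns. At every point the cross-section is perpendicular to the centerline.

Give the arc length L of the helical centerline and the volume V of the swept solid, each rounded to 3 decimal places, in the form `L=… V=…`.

L=1964.023 V=18896.118

2πR = 2π·39 = 245.044227
per-turn = √(245.044227² + 15²) = √(60046.6732 + 225) = √60271.6732 = 245.502899
L = 8 × 245.502899 = 1964.023188
V = π·1.75² × L = 9.621128 × 1964.023188 = 18896.117509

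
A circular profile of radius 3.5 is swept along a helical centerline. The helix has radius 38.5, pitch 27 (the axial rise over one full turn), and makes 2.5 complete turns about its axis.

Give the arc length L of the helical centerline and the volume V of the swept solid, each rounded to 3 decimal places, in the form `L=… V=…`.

L=608.512 V=23418.284

2πR = 2π·38.5 = 241.902634
per-turn = √(241.902634² + 27²) = √(58516.8845 + 729) = √59245.8845 = 243.404775
L = 2.5 × 243.404775 = 608.511938
V = π·3.5² × L = 38.484510 × 608.511938 = 23418.283748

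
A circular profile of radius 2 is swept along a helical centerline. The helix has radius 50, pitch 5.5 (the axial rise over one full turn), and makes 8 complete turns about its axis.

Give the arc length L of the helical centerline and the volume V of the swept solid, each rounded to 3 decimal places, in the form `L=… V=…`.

2πR = 2π·50 = 314.159265
per-turn = √(314.159265² + 5.5²) = √(98696.0440 + 30.25) = √98726.2940 = 314.207406
L = 8 × 314.207406 = 2513.659248
V = π·2² × L = 12.566371 × 2513.659248 = 31587.573713

L=2513.659 V=31587.574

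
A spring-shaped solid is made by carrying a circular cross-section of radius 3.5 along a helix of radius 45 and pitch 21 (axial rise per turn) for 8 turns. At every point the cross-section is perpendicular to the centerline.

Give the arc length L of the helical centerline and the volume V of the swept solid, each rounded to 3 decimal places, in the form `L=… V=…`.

L=2268.177 V=87289.681

2πR = 2π·45 = 282.743339
per-turn = √(282.743339² + 21²) = √(79943.7956 + 441) = √80384.7956 = 283.522126
L = 8 × 283.522126 = 2268.177004
V = π·3.5² × L = 38.484510 × 2268.177004 = 87289.680607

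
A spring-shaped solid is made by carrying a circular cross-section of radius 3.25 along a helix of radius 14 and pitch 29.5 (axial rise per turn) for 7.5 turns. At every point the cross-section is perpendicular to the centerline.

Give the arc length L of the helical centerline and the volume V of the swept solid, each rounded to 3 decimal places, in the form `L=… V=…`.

L=695.846 V=23090.295

2πR = 2π·14 = 87.964594
per-turn = √(87.964594² + 29.5²) = √(7737.7699 + 870.25) = √8608.0199 = 92.779415
L = 7.5 × 92.779415 = 695.845613
V = π·3.25² × L = 33.183072 × 695.845613 = 23090.295345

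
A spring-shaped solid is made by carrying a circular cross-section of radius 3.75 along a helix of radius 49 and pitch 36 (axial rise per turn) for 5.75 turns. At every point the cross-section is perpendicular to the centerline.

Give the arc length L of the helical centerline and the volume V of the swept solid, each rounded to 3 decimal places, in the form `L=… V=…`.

L=1782.349 V=78741.751

2πR = 2π·49 = 307.876080
per-turn = √(307.876080² + 36²) = √(94787.6807 + 1296) = √96083.6807 = 309.973677
L = 5.75 × 309.973677 = 1782.348645
V = π·3.75² × L = 44.178647 × 1782.348645 = 78741.751065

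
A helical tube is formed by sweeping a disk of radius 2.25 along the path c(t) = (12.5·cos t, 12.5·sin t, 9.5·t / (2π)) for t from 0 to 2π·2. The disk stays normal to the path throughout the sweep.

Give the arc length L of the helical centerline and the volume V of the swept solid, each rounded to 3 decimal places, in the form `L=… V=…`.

2πR = 2π·12.5 = 78.539816
per-turn = √(78.539816² + 9.5²) = √(6168.5028 + 90.25) = √6258.7528 = 79.112279
L = 2 × 79.112279 = 158.224559
V = π·2.25² × L = 15.904313 × 158.224559 = 2516.452877

L=158.225 V=2516.453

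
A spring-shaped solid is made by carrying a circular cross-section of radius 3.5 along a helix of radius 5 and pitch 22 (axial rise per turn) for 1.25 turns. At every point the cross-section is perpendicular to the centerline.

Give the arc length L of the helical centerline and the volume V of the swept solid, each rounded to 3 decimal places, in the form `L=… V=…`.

L=47.941 V=1845.000

2πR = 2π·5 = 31.415927
per-turn = √(31.415927² + 22²) = √(986.9604 + 484) = √1470.9604 = 38.353102
L = 1.25 × 38.353102 = 47.941378
V = π·3.5² × L = 38.484510 × 47.941378 = 1845.000427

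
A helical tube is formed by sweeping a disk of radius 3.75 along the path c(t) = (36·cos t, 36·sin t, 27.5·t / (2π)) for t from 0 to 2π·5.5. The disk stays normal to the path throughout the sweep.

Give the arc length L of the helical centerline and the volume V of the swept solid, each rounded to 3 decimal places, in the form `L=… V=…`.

L=1253.231 V=55366.059

2πR = 2π·36 = 226.194671
per-turn = √(226.194671² + 27.5²) = √(51164.0292 + 756.25) = √51920.2792 = 227.860219
L = 5.5 × 227.860219 = 1253.231202
V = π·3.75² × L = 44.178647 × 1253.231202 = 55366.058506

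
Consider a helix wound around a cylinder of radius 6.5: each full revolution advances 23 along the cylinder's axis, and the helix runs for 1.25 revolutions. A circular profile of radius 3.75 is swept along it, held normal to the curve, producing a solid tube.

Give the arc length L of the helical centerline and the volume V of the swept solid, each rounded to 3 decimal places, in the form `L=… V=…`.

L=58.590 V=2588.414

2πR = 2π·6.5 = 40.840704
per-turn = √(40.840704² + 23²) = √(1667.9631 + 529) = √2196.9631 = 46.871773
L = 1.25 × 46.871773 = 58.589717
V = π·3.75² × L = 44.178647 × 58.589717 = 2588.414397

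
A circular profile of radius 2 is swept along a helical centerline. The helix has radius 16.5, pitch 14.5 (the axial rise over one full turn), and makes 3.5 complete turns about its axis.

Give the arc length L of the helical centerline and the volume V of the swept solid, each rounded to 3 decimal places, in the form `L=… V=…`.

2πR = 2π·16.5 = 103.672558
per-turn = √(103.672558² + 14.5²) = √(10747.9992 + 210.25) = √10958.2492 = 104.681656
L = 3.5 × 104.681656 = 366.385798
V = π·2² × L = 12.566371 × 366.385798 = 4604.139719

L=366.386 V=4604.140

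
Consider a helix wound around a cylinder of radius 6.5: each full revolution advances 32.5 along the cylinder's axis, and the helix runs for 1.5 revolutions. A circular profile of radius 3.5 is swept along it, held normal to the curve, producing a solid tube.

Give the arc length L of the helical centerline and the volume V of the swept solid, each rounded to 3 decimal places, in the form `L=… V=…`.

L=78.291 V=3012.991

2πR = 2π·6.5 = 40.840704
per-turn = √(40.840704² + 32.5²) = √(1667.9631 + 1056.25) = √2724.2131 = 52.193995
L = 1.5 × 52.193995 = 78.290993
V = π·3.5² × L = 38.484510 × 78.290993 = 3012.990501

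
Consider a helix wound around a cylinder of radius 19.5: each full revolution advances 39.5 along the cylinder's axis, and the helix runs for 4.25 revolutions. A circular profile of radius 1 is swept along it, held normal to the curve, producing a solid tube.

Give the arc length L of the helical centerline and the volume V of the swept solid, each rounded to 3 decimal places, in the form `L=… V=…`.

L=547.111 V=1718.799

2πR = 2π·19.5 = 122.522113
per-turn = √(122.522113² + 39.5²) = √(15011.6683 + 1560.25) = √16571.9183 = 128.731963
L = 4.25 × 128.731963 = 547.110843
V = π·1² × L = 3.141593 × 547.110843 = 1718.799404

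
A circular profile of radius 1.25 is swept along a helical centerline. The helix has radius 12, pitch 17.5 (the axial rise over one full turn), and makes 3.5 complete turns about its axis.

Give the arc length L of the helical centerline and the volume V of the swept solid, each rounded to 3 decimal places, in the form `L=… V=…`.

2πR = 2π·12 = 75.398224
per-turn = √(75.398224² + 17.5²) = √(5684.8921 + 306.25) = √5991.1421 = 77.402469
L = 3.5 × 77.402469 = 270.908640
V = π·1.25² × L = 4.908739 × 270.908640 = 1329.819676

L=270.909 V=1329.820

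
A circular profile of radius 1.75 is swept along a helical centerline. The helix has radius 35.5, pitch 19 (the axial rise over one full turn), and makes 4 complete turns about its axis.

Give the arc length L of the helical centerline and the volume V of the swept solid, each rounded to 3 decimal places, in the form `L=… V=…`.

L=895.443 V=8615.175

2πR = 2π·35.5 = 223.053078
per-turn = √(223.053078² + 19²) = √(49752.6758 + 361) = √50113.6758 = 223.860840
L = 4 × 223.860840 = 895.443361
V = π·1.75² × L = 9.621128 × 895.443361 = 8615.174746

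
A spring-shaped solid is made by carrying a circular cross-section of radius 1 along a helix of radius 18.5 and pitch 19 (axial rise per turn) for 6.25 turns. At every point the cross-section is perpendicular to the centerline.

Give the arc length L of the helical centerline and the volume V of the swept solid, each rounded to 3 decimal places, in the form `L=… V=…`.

L=736.135 V=2312.635

2πR = 2π·18.5 = 116.238928
per-turn = √(116.238928² + 19²) = √(13511.4884 + 361) = √13872.4884 = 117.781528
L = 6.25 × 117.781528 = 736.134552
V = π·1² × L = 3.141593 × 736.134552 = 2312.634902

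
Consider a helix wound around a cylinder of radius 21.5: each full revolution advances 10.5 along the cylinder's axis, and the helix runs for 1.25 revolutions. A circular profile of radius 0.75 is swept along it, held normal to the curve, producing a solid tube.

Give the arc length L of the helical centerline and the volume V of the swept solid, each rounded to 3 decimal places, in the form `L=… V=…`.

2πR = 2π·21.5 = 135.088484
per-turn = √(135.088484² + 10.5²) = √(18248.8985 + 110.25) = √18359.1485 = 135.495936
L = 1.25 × 135.495936 = 169.369919
V = π·0.75² × L = 1.767146 × 169.369919 = 299.301353

L=169.370 V=299.301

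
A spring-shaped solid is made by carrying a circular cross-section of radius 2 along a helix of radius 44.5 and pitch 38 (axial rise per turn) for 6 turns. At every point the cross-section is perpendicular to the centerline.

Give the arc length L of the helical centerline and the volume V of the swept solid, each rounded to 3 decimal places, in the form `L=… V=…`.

L=1693.033 V=21275.281

2πR = 2π·44.5 = 279.601746
per-turn = √(279.601746² + 38²) = √(78177.1365 + 1444) = √79621.1365 = 282.172175
L = 6 × 282.172175 = 1693.033051
V = π·2² × L = 12.566371 × 1693.033051 = 21275.280784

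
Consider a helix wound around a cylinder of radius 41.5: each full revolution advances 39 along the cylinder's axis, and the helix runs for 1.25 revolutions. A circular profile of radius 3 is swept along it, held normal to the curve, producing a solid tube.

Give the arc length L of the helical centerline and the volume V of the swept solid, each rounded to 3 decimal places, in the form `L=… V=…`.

2πR = 2π·41.5 = 260.752190
per-turn = √(260.752190² + 39²) = √(67991.7047 + 1521) = √69512.7047 = 263.652621
L = 1.25 × 263.652621 = 329.565777
V = π·3² × L = 28.274334 × 329.565777 = 9318.252805

L=329.566 V=9318.253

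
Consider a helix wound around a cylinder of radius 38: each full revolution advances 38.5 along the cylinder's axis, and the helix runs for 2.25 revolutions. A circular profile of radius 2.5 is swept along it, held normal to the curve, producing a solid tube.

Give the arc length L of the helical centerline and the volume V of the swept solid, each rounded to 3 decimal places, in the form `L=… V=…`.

2πR = 2π·38 = 238.761042
per-turn = √(238.761042² + 38.5²) = √(57006.8350 + 1482.25) = √58489.0850 = 241.845167
L = 2.25 × 241.845167 = 544.151627
V = π·2.5² × L = 19.634954 × 544.151627 = 10684.392207

L=544.152 V=10684.392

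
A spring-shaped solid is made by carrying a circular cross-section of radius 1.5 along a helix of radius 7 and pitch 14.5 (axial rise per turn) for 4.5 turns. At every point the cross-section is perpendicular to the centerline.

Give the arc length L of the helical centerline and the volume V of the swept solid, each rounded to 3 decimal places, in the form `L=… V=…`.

L=208.399 V=1473.084

2πR = 2π·7 = 43.982297
per-turn = √(43.982297² + 14.5²) = √(1934.4425 + 210.25) = √2144.6925 = 46.310824
L = 4.5 × 46.310824 = 208.398710
V = π·1.5² × L = 7.068583 × 208.398710 = 1473.083677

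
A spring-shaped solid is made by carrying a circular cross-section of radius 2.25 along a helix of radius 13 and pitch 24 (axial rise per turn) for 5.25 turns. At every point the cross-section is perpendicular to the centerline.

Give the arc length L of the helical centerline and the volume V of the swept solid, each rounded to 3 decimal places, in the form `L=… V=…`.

L=446.955 V=7108.515

2πR = 2π·13 = 81.681409
per-turn = √(81.681409² + 24²) = √(6671.8526 + 576) = √7247.8526 = 85.134321
L = 5.25 × 85.134321 = 446.955184
V = π·2.25² × L = 15.904313 × 446.955184 = 7108.515060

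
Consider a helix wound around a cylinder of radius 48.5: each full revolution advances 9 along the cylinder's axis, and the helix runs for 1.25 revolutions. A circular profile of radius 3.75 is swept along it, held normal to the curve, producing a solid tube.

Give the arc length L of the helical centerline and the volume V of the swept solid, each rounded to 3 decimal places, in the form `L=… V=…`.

2πR = 2π·48.5 = 304.734487
per-turn = √(304.734487² + 9²) = √(92863.1078 + 81) = √92944.1078 = 304.867361
L = 1.25 × 304.867361 = 381.084201
V = π·3.75² × L = 44.178647 × 381.084201 = 16835.784287

L=381.084 V=16835.784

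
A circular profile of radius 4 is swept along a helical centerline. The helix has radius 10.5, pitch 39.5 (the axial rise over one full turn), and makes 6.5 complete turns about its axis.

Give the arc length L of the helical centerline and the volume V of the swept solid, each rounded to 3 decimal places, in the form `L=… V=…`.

L=499.813 V=25123.365

2πR = 2π·10.5 = 65.973446
per-turn = √(65.973446² + 39.5²) = √(4352.4955 + 1560.25) = √5912.7455 = 76.894379
L = 6.5 × 76.894379 = 499.813464
V = π·4² × L = 50.265482 × 499.813464 = 25123.364922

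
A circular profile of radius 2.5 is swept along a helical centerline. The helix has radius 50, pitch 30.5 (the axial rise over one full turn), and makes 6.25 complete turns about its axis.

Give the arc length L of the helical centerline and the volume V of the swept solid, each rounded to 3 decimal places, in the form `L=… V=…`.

2πR = 2π·50 = 314.159265
per-turn = √(314.159265² + 30.5²) = √(98696.0440 + 930.25) = √99626.2940 = 315.636332
L = 6.25 × 315.636332 = 1972.727074
V = π·2.5² × L = 19.634954 × 1972.727074 = 38734.405527

L=1972.727 V=38734.406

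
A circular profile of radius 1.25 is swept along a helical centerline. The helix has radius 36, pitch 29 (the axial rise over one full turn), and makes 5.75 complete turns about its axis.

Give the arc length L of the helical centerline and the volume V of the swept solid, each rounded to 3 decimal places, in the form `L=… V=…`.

2πR = 2π·36 = 226.194671
per-turn = √(226.194671² + 29²) = √(51164.0292 + 841) = √52005.0292 = 228.046112
L = 5.75 × 228.046112 = 1311.265144
V = π·1.25² × L = 4.908739 × 1311.265144 = 6436.657725

L=1311.265 V=6436.658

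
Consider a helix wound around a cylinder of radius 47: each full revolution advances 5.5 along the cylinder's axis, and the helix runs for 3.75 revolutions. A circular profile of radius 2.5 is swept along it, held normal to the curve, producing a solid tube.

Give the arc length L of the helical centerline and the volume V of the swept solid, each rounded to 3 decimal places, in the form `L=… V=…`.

2πR = 2π·47 = 295.309709
per-turn = √(295.309709² + 5.5²) = √(87207.8245 + 30.25) = √87238.0745 = 295.360922
L = 3.75 × 295.360922 = 1107.603459
V = π·2.5² × L = 19.634954 × 1107.603459 = 21747.743063

L=1107.603 V=21747.743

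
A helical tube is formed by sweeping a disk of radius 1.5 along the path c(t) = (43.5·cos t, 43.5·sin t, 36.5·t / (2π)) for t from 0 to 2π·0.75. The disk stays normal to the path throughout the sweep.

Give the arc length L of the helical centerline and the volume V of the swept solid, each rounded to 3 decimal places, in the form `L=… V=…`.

2πR = 2π·43.5 = 273.318561
per-turn = √(273.318561² + 36.5²) = √(74703.0357 + 1332.25) = √76035.2857 = 275.744965
L = 0.75 × 275.744965 = 206.808724
V = π·1.5² × L = 7.068583 × 206.808724 = 1461.844726

L=206.809 V=1461.845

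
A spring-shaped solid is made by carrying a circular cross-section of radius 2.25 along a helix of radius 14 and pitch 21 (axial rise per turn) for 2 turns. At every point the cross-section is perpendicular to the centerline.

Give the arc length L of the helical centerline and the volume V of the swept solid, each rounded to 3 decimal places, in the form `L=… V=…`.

L=180.873 V=2876.662

2πR = 2π·14 = 87.964594
per-turn = √(87.964594² + 21²) = √(7737.7699 + 441) = √8178.7699 = 90.436552
L = 2 × 90.436552 = 180.873103
V = π·2.25² × L = 15.904313 × 180.873103 = 2876.662409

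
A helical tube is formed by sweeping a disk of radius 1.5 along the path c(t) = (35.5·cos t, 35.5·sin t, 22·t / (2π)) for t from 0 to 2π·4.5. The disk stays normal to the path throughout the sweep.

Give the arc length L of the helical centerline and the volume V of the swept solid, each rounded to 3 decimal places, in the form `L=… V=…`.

L=1008.609 V=7129.439

2πR = 2π·35.5 = 223.053078
per-turn = √(223.053078² + 22²) = √(49752.6758 + 484) = √50236.6758 = 224.135396
L = 4.5 × 224.135396 = 1008.609282
V = π·1.5² × L = 7.068583 × 1008.609282 = 7129.438902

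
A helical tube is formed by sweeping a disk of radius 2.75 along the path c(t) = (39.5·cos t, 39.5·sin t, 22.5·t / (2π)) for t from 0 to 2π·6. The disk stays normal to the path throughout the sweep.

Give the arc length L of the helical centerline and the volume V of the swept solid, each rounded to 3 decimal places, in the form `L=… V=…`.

2πR = 2π·39.5 = 248.185820
per-turn = √(248.185820² + 22.5²) = √(61596.2011 + 506.25) = √62102.4511 = 249.203634
L = 6 × 249.203634 = 1495.221802
V = π·2.75² × L = 23.758294 × 1495.221802 = 35523.919839

L=1495.222 V=35523.920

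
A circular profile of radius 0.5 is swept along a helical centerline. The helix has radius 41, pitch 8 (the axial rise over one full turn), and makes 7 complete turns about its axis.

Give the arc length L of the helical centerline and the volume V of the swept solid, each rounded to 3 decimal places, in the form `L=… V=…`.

2πR = 2π·41 = 257.610598
per-turn = √(257.610598² + 8²) = √(66363.2200 + 64) = √66427.2200 = 257.734786
L = 7 × 257.734786 = 1804.143503
V = π·0.5² × L = 0.785398 × 1804.143503 = 1416.970994

L=1804.144 V=1416.971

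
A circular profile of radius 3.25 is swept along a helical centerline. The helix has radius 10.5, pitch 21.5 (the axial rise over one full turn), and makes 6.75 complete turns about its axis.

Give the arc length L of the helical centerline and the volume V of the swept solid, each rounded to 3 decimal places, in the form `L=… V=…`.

2πR = 2π·10.5 = 65.973446
per-turn = √(65.973446² + 21.5²) = √(4352.4955 + 462.25) = √4814.7455 = 69.388367
L = 6.75 × 69.388367 = 468.371480
V = π·3.25² × L = 33.183072 × 468.371480 = 15542.004748

L=468.371 V=15542.005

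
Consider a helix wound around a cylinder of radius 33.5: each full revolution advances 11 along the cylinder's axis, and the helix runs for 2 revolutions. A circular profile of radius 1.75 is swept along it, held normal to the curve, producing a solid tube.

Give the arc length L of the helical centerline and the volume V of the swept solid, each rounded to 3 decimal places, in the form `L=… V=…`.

L=421.548 V=4055.766

2πR = 2π·33.5 = 210.486708
per-turn = √(210.486708² + 11²) = √(44304.6542 + 121) = √44425.6542 = 210.773941
L = 2 × 210.773941 = 421.547882
V = π·1.75² × L = 9.621128 × 421.547882 = 4055.765919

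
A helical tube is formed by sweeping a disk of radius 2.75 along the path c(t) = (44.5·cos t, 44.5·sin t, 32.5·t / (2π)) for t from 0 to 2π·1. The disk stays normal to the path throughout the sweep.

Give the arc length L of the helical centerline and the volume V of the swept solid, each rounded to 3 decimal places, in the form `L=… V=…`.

L=281.484 V=6687.586

2πR = 2π·44.5 = 279.601746
per-turn = √(279.601746² + 32.5²) = √(78177.1365 + 1056.25) = √79233.3865 = 281.484256
L = 1 × 281.484256 = 281.484256
V = π·2.75² × L = 23.758294 × 281.484256 = 6687.585839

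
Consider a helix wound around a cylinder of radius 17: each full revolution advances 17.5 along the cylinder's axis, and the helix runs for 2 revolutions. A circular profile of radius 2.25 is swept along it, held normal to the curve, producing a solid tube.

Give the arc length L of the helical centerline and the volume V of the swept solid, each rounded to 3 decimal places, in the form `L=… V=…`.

2πR = 2π·17 = 106.814150
per-turn = √(106.814150² + 17.5²) = √(11409.2627 + 306.25) = √11715.5127 = 108.238222
L = 2 × 108.238222 = 216.476444
V = π·2.25² × L = 15.904313 × 216.476444 = 3442.909079

L=216.476 V=3442.909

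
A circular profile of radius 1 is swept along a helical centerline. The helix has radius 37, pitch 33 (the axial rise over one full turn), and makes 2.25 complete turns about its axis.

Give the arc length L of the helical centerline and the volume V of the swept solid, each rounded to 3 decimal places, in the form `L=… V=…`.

L=528.319 V=1659.762

2πR = 2π·37 = 232.477856
per-turn = √(232.477856² + 33²) = √(54045.9537 + 1089) = √55134.9537 = 234.808334
L = 2.25 × 234.808334 = 528.318751
V = π·1² × L = 3.141593 × 528.318751 = 1659.762308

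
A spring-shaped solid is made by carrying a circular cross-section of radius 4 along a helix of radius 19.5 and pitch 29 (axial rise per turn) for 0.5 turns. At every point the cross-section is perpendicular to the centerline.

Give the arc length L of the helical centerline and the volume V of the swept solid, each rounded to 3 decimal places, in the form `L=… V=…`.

2πR = 2π·19.5 = 122.522113
per-turn = √(122.522113² + 29²) = √(15011.6683 + 841) = √15852.6683 = 125.907380
L = 0.5 × 125.907380 = 62.953690
V = π·4² × L = 50.265482 × 62.953690 = 3164.397596

L=62.954 V=3164.398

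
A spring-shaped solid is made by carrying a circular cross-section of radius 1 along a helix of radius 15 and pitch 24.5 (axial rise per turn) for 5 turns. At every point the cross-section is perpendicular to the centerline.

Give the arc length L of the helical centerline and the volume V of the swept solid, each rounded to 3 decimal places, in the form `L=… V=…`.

2πR = 2π·15 = 94.247780
per-turn = √(94.247780² + 24.5²) = √(8882.6440 + 600.25) = √9482.8940 = 97.380152
L = 5 × 97.380152 = 486.900759
V = π·1² × L = 3.141593 × 486.900759 = 1529.643847

L=486.901 V=1529.644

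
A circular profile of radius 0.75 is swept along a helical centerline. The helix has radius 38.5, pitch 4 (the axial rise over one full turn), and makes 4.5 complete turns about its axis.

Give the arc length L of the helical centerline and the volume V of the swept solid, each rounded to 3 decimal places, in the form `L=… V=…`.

2πR = 2π·38.5 = 241.902634
per-turn = √(241.902634² + 4²) = √(58516.8845 + 16) = √58532.8845 = 241.935703
L = 4.5 × 241.935703 = 1088.710665
V = π·0.75² × L = 1.767146 × 1088.710665 = 1923.910552

L=1088.711 V=1923.911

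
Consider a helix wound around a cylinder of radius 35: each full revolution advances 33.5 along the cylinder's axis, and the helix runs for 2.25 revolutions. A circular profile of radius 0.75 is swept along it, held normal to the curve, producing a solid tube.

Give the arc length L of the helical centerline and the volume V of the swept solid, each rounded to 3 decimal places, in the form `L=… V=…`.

2πR = 2π·35 = 219.911486
per-turn = √(219.911486² + 33.5²) = √(48361.0616 + 1122.25) = √49483.3116 = 222.448447
L = 2.25 × 222.448447 = 500.509006
V = π·0.75² × L = 1.767146 × 500.509006 = 884.472421

L=500.509 V=884.472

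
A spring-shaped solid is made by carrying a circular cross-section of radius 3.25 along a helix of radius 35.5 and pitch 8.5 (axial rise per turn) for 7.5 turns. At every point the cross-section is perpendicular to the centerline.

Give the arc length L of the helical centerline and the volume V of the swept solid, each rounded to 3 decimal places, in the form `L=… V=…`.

2πR = 2π·35.5 = 223.053078
per-turn = √(223.053078² + 8.5²) = √(49752.6758 + 72.25) = √49824.9258 = 223.214977
L = 7.5 × 223.214977 = 1674.112325
V = π·3.25² × L = 33.183072 × 1674.112325 = 55552.190480

L=1674.112 V=55552.190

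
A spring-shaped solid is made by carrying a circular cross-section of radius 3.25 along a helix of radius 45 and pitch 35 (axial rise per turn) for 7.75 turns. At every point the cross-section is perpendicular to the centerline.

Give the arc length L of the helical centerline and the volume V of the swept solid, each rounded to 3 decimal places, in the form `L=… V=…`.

2πR = 2π·45 = 282.743339
per-turn = √(282.743339² + 35²) = √(79943.7956 + 1225) = √81168.7956 = 284.901379
L = 7.75 × 284.901379 = 2207.985686
V = π·3.25² × L = 33.183072 × 2207.985686 = 73267.748878

L=2207.986 V=73267.749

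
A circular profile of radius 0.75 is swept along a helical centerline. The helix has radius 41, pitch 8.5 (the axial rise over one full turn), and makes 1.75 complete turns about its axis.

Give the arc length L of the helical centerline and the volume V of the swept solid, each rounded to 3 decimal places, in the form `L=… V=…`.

2πR = 2π·41 = 257.610598
per-turn = √(257.610598² + 8.5²) = √(66363.2200 + 72.25) = √66435.4700 = 257.750790
L = 1.75 × 257.750790 = 451.063883
V = π·0.75² × L = 1.767146 × 451.063883 = 797.095677

L=451.064 V=797.096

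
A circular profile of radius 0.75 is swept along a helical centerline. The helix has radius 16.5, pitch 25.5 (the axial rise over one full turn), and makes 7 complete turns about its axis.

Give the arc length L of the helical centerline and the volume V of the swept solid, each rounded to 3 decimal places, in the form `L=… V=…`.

2πR = 2π·16.5 = 103.672558
per-turn = √(103.672558² + 25.5²) = √(10747.9992 + 650.25) = √11398.2492 = 106.762583
L = 7 × 106.762583 = 747.338083
V = π·0.75² × L = 1.767146 × 747.338083 = 1320.655405

L=747.338 V=1320.655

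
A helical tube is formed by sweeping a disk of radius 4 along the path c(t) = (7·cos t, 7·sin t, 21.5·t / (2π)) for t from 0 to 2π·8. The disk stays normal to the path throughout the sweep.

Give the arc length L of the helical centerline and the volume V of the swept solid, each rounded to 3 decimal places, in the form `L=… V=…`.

L=391.648 V=19686.386

2πR = 2π·7 = 43.982297
per-turn = √(43.982297² + 21.5²) = √(1934.4425 + 462.25) = √2396.6925 = 48.956026
L = 8 × 48.956026 = 391.648206
V = π·4² × L = 50.265482 × 391.648206 = 19686.386050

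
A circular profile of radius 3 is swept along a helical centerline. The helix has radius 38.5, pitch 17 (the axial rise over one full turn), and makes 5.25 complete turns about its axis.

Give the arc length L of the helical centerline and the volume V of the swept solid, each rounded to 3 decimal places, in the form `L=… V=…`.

2πR = 2π·38.5 = 241.902634
per-turn = √(241.902634² + 17²) = √(58516.8845 + 289) = √58805.8845 = 242.499246
L = 5.25 × 242.499246 = 1273.121043
V = π·3² × L = 28.274334 × 1273.121043 = 35996.649456

L=1273.121 V=35996.649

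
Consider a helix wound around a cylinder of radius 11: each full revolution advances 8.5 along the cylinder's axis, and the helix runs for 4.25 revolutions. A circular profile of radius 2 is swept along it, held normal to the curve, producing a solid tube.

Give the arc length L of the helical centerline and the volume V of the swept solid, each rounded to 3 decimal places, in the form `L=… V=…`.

L=295.952 V=3719.042

2πR = 2π·11 = 69.115038
per-turn = √(69.115038² + 8.5²) = √(4776.8885 + 72.25) = √4849.1385 = 69.635756
L = 4.25 × 69.635756 = 295.951964
V = π·2² × L = 12.566371 × 295.951964 = 3719.042057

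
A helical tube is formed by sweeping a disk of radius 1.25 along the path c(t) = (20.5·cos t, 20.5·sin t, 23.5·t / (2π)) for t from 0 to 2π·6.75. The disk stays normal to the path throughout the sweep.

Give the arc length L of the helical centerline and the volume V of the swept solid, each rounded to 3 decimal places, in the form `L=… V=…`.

L=883.788 V=4338.282

2πR = 2π·20.5 = 128.805299
per-turn = √(128.805299² + 23.5²) = √(16590.8050 + 552.25) = √17143.0550 = 130.931490
L = 6.75 × 130.931490 = 883.787556
V = π·1.25² × L = 4.908739 × 883.787556 = 4338.282019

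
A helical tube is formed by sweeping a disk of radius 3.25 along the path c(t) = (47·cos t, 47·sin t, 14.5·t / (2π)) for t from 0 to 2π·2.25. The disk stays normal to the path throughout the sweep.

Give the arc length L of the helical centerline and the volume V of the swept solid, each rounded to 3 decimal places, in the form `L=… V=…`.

L=665.247 V=22074.950

2πR = 2π·47 = 295.309709
per-turn = √(295.309709² + 14.5²) = √(87207.8245 + 210.25) = √87418.0745 = 295.665477
L = 2.25 × 295.665477 = 665.247324
V = π·3.25² × L = 33.183072 × 665.247324 = 22074.950119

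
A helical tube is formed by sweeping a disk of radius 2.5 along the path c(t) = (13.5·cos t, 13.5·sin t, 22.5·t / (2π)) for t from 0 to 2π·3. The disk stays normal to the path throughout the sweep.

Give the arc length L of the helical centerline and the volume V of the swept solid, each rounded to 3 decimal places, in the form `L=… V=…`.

2πR = 2π·13.5 = 84.823002
per-turn = √(84.823002² + 22.5²) = √(7194.9416 + 506.25) = √7701.1916 = 87.756433
L = 3 × 87.756433 = 263.269300
V = π·2.5² × L = 19.634954 × 263.269300 = 5169.280623

L=263.269 V=5169.281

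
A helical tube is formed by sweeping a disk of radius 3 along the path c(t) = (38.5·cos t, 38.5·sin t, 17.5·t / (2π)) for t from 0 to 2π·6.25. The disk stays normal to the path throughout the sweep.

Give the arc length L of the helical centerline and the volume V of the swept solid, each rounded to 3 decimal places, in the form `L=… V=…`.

2πR = 2π·38.5 = 241.902634
per-turn = √(241.902634² + 17.5²) = √(58516.8845 + 306.25) = √58823.1345 = 242.534811
L = 6.25 × 242.534811 = 1515.842568
V = π·3² × L = 28.274334 × 1515.842568 = 42859.438883

L=1515.843 V=42859.439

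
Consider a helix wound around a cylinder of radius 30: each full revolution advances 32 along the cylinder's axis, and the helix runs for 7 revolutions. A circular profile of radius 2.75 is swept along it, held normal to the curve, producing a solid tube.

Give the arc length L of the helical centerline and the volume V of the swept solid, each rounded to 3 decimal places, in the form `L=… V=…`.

L=1338.348 V=31796.856

2πR = 2π·30 = 188.495559
per-turn = √(188.495559² + 32²) = √(35530.5758 + 1024) = √36554.5758 = 191.192510
L = 7 × 191.192510 = 1338.347569
V = π·2.75² × L = 23.758294 × 1338.347569 = 31796.855619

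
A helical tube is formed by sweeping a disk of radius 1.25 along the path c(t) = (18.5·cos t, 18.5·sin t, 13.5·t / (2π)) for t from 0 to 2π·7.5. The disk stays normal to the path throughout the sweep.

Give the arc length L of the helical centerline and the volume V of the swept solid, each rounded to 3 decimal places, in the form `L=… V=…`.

2πR = 2π·18.5 = 116.238928
per-turn = √(116.238928² + 13.5²) = √(13511.4884 + 182.25) = √13693.7384 = 117.020248
L = 7.5 × 117.020248 = 877.651859
V = π·1.25² × L = 4.908739 × 877.651859 = 4308.163491

L=877.652 V=4308.163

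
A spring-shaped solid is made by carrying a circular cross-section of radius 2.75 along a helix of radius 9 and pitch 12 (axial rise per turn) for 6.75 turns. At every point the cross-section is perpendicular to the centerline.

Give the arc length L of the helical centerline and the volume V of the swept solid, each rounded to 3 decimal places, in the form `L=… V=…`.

2πR = 2π·9 = 56.548668
per-turn = √(56.548668² + 12²) = √(3197.7518 + 144) = √3341.7518 = 57.807887
L = 6.75 × 57.807887 = 390.203239
V = π·2.75² × L = 23.758294 × 390.203239 = 9270.563440

L=390.203 V=9270.563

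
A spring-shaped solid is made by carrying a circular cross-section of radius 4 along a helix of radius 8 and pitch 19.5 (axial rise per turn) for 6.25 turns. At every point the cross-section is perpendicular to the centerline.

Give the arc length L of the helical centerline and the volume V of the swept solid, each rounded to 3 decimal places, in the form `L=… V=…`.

L=336.971 V=16938.018

2πR = 2π·8 = 50.265482
per-turn = √(50.265482² + 19.5²) = √(2526.6187 + 380.25) = √2906.8687 = 53.915385
L = 6.25 × 53.915385 = 336.971155
V = π·4² × L = 50.265482 × 336.971155 = 16938.017705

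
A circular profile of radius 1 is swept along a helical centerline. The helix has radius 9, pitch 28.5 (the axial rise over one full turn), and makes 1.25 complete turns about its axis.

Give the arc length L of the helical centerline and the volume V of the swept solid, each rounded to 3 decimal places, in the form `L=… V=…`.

L=79.156 V=248.675

2πR = 2π·9 = 56.548668
per-turn = √(56.548668² + 28.5²) = √(3197.7518 + 812.25) = √4010.0018 = 63.324575
L = 1.25 × 63.324575 = 79.155719
V = π·1² × L = 3.141593 × 79.155719 = 248.675025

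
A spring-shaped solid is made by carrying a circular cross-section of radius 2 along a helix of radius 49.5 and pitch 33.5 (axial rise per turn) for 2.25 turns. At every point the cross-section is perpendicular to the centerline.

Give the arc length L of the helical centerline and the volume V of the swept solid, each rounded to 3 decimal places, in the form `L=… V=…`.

2πR = 2π·49.5 = 311.017673
per-turn = √(311.017673² + 33.5²) = √(96731.9927 + 1122.25) = √97854.2427 = 312.816628
L = 2.25 × 312.816628 = 703.837413
V = π·2² × L = 12.566371 × 703.837413 = 8844.681783

L=703.837 V=8844.682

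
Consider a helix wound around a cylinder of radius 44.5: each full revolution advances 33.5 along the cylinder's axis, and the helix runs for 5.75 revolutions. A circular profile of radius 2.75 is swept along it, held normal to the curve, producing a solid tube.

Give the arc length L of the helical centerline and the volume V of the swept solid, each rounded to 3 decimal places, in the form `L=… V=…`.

2πR = 2π·44.5 = 279.601746
per-turn = √(279.601746² + 33.5²) = √(78177.1365 + 1122.25) = √79299.3865 = 281.601467
L = 5.75 × 281.601467 = 1619.208438
V = π·2.75² × L = 23.758294 × 1619.208438 = 38469.630828

L=1619.208 V=38469.631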